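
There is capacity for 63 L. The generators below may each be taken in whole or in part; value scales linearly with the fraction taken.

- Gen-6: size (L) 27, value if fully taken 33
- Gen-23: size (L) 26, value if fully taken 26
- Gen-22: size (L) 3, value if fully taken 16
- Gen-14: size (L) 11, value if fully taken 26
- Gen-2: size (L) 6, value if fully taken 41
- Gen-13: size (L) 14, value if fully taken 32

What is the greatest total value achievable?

150

Best value per unit of size first: Gen-2 41/6≈6.83, Gen-22 16/3≈5.33, Gen-14 26/11≈2.36, Gen-13 32/14≈2.29, Gen-6 33/27≈1.22, Gen-23 26/26≈1.
All 6 L of Gen-2 fit (value 41) ; 57 remain.
All 3 L of Gen-22 fit (value 16) ; 54 remain.
Take all of Gen-14 (11 L, value 26) ; 43 L left.
Gen-13: take in full, 14 L for value 32 ; 29 left.
Take all of Gen-6 (27 L, value 33) ; 2 L left.
Only 2 L remain; take 2/26 of Gen-23 for value 26×2/26 = 2.
Total value = 150.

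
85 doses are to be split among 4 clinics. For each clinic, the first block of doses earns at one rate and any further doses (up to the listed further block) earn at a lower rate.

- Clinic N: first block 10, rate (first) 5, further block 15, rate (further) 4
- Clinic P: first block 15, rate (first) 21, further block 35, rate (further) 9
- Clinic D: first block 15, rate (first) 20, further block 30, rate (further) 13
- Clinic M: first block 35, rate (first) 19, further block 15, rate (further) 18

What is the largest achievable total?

Order all 8 blocks by rate: Clinic P/T1 21 > Clinic D/T1 20 > Clinic M/T1 19 > Clinic M/T2 18 > Clinic D/T2 13 > Clinic P/T2 9 > Clinic N/T1 5 > Clinic N/T2 4.
Fill Clinic P T1 block (15 at 21) ; 70 left.
Clinic D/T1 (20): +15 ; 55 left.
Fill Clinic M T1 block (35 at 19) ; 20 left.
Clinic M/T2 (18): +15 ; 5 left.
5 remain; put them into Clinic D T2 at 13.
Total = 21×15 + 20×15 + 19×35 + 18×15 + 13×5 = 1615.

1615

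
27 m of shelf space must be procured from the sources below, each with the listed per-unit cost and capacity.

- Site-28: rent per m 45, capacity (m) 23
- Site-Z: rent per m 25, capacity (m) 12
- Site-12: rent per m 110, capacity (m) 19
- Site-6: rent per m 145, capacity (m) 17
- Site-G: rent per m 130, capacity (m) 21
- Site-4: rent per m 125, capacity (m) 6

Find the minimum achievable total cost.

Fill from the cheapest source first.
Site-Z at 25: take all 12 m — 15 still needed.
Site-28 (45): take the remaining 15 — done.
Site-12, Site-4, Site-G, Site-6: unused.
Cost = 12×25 + 15×45 = 975.

975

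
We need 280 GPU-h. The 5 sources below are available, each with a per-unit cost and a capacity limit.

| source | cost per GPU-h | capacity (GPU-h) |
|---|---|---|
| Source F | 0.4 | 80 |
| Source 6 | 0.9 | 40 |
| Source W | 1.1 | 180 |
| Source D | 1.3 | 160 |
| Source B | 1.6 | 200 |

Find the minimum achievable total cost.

Cheapest first:
Take 80 from Source F at 0.4 ; need 200 more.
Source 6 at 0.9: take all 40 GPU-h ; 160 still needed.
Source W at 1.1: take 160 of its 180 ; requirement met.
Source D, Source B: unused.
Cost = 80×0.4 + 40×0.9 + 160×1.1 = 244.

244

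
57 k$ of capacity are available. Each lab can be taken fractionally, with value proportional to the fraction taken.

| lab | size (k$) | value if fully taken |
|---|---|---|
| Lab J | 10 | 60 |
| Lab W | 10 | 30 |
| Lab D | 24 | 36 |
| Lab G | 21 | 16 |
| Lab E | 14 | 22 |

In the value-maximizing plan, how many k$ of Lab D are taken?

23

Best value per unit of size first: Lab J 60/10≈6, Lab W 30/10≈3, Lab E 22/14≈1.57, Lab D 36/24≈1.5, Lab G 16/21≈0.762.
Lab J: take in full, 10 k$ for value 60 → 47 left.
Take all of Lab W (10 k$, value 30) → 37 k$ left.
All 14 k$ of Lab E fit (value 22) → 23 remain.
Only 23 k$ remain; take 23/24 of Lab D for value 36×23/24 = 34.5.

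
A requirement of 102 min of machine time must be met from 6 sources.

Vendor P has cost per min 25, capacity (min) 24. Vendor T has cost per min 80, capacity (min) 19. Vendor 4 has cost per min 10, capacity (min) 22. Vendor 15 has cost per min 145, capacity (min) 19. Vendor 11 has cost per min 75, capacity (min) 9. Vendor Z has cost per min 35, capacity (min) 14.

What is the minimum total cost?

5535

Use sources in increasing cost order.
Vendor 4 (10): use full 22 → 80 min to go.
Take 24 from Vendor P at 25 → need 56 more.
Vendor Z (35): use full 14 → 42 min to go.
Take 9 from Vendor 11 at 75 → need 33 more.
Take 19 from Vendor T at 80 → need 14 more.
Take 14 from Vendor 15 at 145 to finish.
Cost = 22×10 + 24×25 + 14×35 + 9×75 + 19×80 + 14×145 = 5535.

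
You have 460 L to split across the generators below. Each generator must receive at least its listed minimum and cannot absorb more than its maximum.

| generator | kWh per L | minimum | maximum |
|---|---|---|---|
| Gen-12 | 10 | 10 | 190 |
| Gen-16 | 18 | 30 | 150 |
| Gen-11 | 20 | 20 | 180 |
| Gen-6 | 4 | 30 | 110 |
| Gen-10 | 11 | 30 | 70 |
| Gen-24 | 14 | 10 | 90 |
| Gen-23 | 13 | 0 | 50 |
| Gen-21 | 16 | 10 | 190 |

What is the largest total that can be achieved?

Meeting every minimum uses 10+30+20+30+30+10+0+10 = 140 L, leaving 320.
Rank by kWh per L: Gen-11 20 > Gen-16 18 > Gen-21 16 > Gen-24 14 > Gen-23 13 > Gen-10 11 > Gen-12 10 > Gen-6 4.
Gen-11 takes 160 more to reach its cap of 180 ; 160 left.
Give Gen-16 120 more to hit its cap of 150 ; 40 left.
Gen-21 has room for 180 more but only 40 remain, so it gets 50.
Total = 10×10 + 18×150 + 20×180 + 4×30 + 11×30 + 14×10 + 16×50 = 7790.

7790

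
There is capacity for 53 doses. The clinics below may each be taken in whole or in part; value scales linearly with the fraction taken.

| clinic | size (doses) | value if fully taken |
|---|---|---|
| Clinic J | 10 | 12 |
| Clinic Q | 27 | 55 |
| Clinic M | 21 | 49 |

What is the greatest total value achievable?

110

Best value per unit of size first: Clinic M 49/21≈2.33, Clinic Q 55/27≈2.04, Clinic J 12/10≈1.2.
All 21 doses of Clinic M fit (value 49) → 32 remain.
Take all of Clinic Q (27 doses, value 55) → 5 doses left.
Only 5 doses remain; take 5/10 of Clinic J for value 12×5/10 = 6.
Total value = 110.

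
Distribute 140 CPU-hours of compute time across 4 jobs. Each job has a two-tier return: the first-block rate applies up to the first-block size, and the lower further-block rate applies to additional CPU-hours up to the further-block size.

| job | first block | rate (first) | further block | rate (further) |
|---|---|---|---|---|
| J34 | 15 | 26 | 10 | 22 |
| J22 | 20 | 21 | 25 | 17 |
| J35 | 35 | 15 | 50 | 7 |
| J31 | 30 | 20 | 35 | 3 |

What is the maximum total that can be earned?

2615

Treat each block as its own option and order by rate: J34/T1 26 > J34/T2 22 > J22/T1 21 > J31/T1 20 > J22/T2 17 > J35/T1 15 > J35/T2 7 > J31/T2 3.
J34/T1 (26): +15 ; 125 left.
J34 T2 at 22: fill all 10 ; 115 left.
J22 T1 at 21: fill all 20 ; 95 left.
Fill J31 T1 block (30 at 20) ; 65 left.
J22/T2 (17): +25 ; 40 left.
Fill J35 T1 block (35 at 15) ; 5 left.
J35 T2 at 7: only 5 left, fill 5.
Total = 26×15 + 22×10 + 21×20 + 20×30 + 17×25 + 15×35 + 7×5 = 2615.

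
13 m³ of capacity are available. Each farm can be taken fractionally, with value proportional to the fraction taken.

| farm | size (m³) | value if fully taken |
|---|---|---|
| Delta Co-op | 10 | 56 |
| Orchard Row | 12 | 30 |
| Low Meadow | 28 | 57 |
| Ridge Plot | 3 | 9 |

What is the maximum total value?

Sort by value density: Delta Co-op 56/10≈5.6, Ridge Plot 9/3≈3, Orchard Row 30/12≈2.5, Low Meadow 57/28≈2.04.
All 10 m³ of Delta Co-op fit (value 56) → 3 remain.
Take all of Ridge Plot (3 m³, value 9) → 0 m³ left.
Total value = 65.

65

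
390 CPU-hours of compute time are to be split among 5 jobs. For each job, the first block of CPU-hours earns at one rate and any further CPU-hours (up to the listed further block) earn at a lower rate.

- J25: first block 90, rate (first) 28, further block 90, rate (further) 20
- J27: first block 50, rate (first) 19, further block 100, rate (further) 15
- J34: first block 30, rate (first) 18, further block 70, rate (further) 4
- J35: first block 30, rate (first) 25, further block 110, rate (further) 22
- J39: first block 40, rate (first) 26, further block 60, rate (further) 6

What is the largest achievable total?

Treat each block as its own option and order by rate: J25/T1 28 > J39/T1 26 > J35/T1 25 > J35/T2 22 > J25/T2 20 > J27/T1 19 > J34/T1 18 > J27/T2 15 > J39/T2 6 > J34/T2 4.
Fill J25 T1 block (90 at 28) — 300 left.
J39/T1 (26): +40 — 260 left.
J35/T1 (25): +30 — 230 left.
J35/T2 (22): +110 — 120 left.
J25 T2 at 20: fill all 90 — 30 left.
J27 T1 at 19: only 30 left, fill 30.
Total = 28×90 + 26×40 + 25×30 + 22×110 + 20×90 + 19×30 = 9100.

9100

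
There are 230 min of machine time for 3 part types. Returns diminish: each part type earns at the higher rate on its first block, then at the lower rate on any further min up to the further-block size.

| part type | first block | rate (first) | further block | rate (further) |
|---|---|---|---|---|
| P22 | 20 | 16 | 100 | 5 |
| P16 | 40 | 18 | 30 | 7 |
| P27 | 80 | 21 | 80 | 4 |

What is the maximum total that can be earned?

Treat each block as its own option and order by rate: P27/tier1 21 > P16/tier1 18 > P22/tier1 16 > P16/tier2 7 > P22/tier2 5 > P27/tier2 4.
P27 tier1 at 21: fill all 80 → 150 left.
Fill P16 tier1 block (40 at 18) → 110 left.
P22 tier1 at 16: fill all 20 → 90 left.
P16/tier2 (7): +30 → 60 left.
P22 tier2 at 5: only 60 left, fill 60.
Total = 21×80 + 18×40 + 16×20 + 7×30 + 5×60 = 3230.

3230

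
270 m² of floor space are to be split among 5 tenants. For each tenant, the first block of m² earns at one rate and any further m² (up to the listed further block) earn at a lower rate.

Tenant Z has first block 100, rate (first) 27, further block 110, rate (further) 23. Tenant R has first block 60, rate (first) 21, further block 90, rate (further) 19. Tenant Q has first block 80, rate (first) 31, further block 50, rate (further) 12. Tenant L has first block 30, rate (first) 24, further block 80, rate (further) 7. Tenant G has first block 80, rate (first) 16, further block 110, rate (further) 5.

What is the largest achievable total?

7280

Rank every tier by rate: Tenant Q/first 31 > Tenant Z/first 27 > Tenant L/first 24 > Tenant Z/second 23 > Tenant R/first 21 > Tenant R/second 19 > Tenant G/first 16 > Tenant Q/second 12 > Tenant L/second 7 > Tenant G/second 5.
Fill Tenant Q first block (80 at 31) → 190 left.
Tenant Z first at 27: fill all 100 → 90 left.
Fill Tenant L first block (30 at 24) → 60 left.
60 remain; put them into Tenant Z second at 23.
Total = 31×80 + 27×100 + 24×30 + 23×60 = 7280.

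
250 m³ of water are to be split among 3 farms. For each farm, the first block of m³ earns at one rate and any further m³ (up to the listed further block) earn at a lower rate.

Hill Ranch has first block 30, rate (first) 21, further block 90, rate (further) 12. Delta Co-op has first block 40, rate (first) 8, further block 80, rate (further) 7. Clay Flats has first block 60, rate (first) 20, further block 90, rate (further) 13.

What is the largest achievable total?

Treat each block as its own option and order by rate: Hill Ranch/first 21 > Clay Flats/first 20 > Clay Flats/second 13 > Hill Ranch/second 12 > Delta Co-op/first 8 > Delta Co-op/second 7.
Fill Hill Ranch first block (30 at 21) — 220 left.
Clay Flats first at 20: fill all 60 — 160 left.
Clay Flats/second (13): +90 — 70 left.
Hill Ranch/second: +70 of 90 at 12; pool empty.
Total = 21×30 + 20×60 + 13×90 + 12×70 = 3840.

3840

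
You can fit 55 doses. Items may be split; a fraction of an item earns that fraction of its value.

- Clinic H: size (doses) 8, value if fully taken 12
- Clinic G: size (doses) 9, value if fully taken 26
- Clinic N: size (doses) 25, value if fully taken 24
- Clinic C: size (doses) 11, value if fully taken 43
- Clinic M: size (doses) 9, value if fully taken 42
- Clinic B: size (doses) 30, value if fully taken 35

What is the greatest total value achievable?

144

Rank by value-to-size ratio: Clinic M 42/9≈4.67, Clinic C 43/11≈3.91, Clinic G 26/9≈2.89, Clinic H 12/8≈1.5, Clinic B 35/30≈1.17, Clinic N 24/25≈0.96.
Clinic M: take in full, 9 doses for value 42 → 46 left.
All 11 doses of Clinic C fit (value 43) → 35 remain.
All 9 doses of Clinic G fit (value 26) → 26 remain.
Clinic H: take in full, 8 doses for value 12 → 18 left.
18 doses left: a 18/30 share of Clinic B gives 35×18/30 = 21.
Total value = 144.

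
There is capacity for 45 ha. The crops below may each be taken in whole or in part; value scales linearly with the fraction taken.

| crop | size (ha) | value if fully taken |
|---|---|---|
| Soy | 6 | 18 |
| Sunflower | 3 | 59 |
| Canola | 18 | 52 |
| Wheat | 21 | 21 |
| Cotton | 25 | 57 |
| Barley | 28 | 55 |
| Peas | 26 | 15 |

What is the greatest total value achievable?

Rank by value-to-size ratio: Sunflower 59/3≈19.7, Soy 18/6≈3, Canola 52/18≈2.89, Cotton 57/25≈2.28, Barley 55/28≈1.96, Wheat 21/21≈1, Peas 15/26≈0.577.
Take all of Sunflower (3 ha, value 59) — 42 ha left.
Soy: take in full, 6 ha for value 18 — 36 left.
Canola: take in full, 18 ha for value 52 — 18 left.
Only 18 ha remain; take 18/25 of Cotton for value 57×18/25 = 41.04.
Total value = 170.04.

170.04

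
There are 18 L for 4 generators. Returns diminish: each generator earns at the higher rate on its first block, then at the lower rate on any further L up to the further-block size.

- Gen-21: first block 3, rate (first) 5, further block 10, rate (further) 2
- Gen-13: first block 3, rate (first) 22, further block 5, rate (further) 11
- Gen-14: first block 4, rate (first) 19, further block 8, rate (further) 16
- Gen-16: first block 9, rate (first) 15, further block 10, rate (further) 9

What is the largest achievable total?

Order all 8 blocks by rate: Gen-13/T1 22 > Gen-14/T1 19 > Gen-14/T2 16 > Gen-16/T1 15 > Gen-13/T2 11 > Gen-16/T2 9 > Gen-21/T1 5 > Gen-21/T2 2.
Fill Gen-13 T1 block (3 at 22) ; 15 left.
Gen-14/T1 (19): +4 ; 11 left.
Fill Gen-14 T2 block (8 at 16) ; 3 left.
Gen-16 T1 at 15: only 3 left, fill 3.
Total = 22×3 + 19×4 + 16×8 + 15×3 = 315.

315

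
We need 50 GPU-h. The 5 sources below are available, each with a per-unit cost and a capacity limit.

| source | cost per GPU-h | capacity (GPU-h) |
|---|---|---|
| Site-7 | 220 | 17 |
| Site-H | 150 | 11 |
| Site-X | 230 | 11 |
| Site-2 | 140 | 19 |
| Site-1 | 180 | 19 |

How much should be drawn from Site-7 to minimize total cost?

1

Use sources in increasing cost order.
Site-2 (140): use full 19 — 31 GPU-h to go.
Site-H (150): use full 11 — 20 GPU-h to go.
Site-1 (180): use full 19 — 1 GPU-h to go.
Site-7 (220): take the remaining 1 — done.
Site-X: unused.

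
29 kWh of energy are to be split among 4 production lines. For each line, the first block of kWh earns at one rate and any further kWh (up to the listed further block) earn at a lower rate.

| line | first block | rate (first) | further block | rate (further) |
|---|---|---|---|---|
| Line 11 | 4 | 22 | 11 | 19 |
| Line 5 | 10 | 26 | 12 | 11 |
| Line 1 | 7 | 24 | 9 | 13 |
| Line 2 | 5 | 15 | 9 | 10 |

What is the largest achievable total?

Rank every tier by rate: Line 5/first 26 > Line 1/first 24 > Line 11/first 22 > Line 11/second 19 > Line 2/first 15 > Line 1/second 13 > Line 5/second 11 > Line 2/second 10.
Fill Line 5 first block (10 at 26) ; 19 left.
Line 1 first at 24: fill all 7 ; 12 left.
Fill Line 11 first block (4 at 22) ; 8 left.
Line 11/second: +8 of 11 at 19; pool empty.
Total = 26×10 + 24×7 + 22×4 + 19×8 = 668.

668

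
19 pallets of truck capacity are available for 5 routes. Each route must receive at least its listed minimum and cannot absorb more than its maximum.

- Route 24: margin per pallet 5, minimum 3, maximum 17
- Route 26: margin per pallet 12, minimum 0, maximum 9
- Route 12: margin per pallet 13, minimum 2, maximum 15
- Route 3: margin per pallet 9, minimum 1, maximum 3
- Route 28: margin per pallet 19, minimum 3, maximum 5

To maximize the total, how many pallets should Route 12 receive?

Meeting every minimum uses 3+0+2+1+3 = 9 pallets, leaving 10.
Order the routes by margin per pallet: Route 28 19 > Route 12 13 > Route 26 12 > Route 3 9 > Route 24 5.
Route 28 takes 2 more to reach its cap of 5 ; 8 left.
Route 12 has room for 13 more but only 8 remain, so it gets 10.

10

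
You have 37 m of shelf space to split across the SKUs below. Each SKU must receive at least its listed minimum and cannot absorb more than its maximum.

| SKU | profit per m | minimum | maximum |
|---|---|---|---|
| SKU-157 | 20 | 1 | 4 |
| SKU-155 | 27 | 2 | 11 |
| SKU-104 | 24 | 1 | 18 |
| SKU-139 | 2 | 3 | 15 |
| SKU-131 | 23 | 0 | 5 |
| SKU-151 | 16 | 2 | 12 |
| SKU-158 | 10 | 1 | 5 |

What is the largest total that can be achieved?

820

Meeting every minimum uses 1+2+1+3+0+2+1 = 10 m, leaving 27.
Order the SKUs by profit per m: SKU-155 27 > SKU-104 24 > SKU-131 23 > SKU-157 20 > SKU-151 16 > SKU-158 10 > SKU-139 2.
SKU-155 takes 9 more to reach its cap of 11 — 18 left.
SKU-104 takes 17 more to reach its cap of 18 — 1 left.
Only 1 left; SKU-131 takes them to reach 1.
Total = 20×1 + 27×11 + 24×18 + 2×3 + 23×1 + 16×2 + 10×1 = 820.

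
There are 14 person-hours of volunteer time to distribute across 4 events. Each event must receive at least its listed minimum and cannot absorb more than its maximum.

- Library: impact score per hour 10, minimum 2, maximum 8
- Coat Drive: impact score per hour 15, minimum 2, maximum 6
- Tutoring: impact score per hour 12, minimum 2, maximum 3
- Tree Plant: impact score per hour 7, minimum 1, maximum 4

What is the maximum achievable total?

173

Meeting every minimum uses 2+2+2+1 = 7 person-hours, leaving 7.
Highest impact score per hour first: Coat Drive 15 > Tutoring 12 > Library 10 > Tree Plant 7.
Coat Drive takes 4 more to reach its cap of 6 ; 3 left.
Tutoring takes 1 more to reach its cap of 3 ; 2 left.
Library has room for 6 more but only 2 remain, so it gets 4.
Total = 10×4 + 15×6 + 12×3 + 7×1 = 173.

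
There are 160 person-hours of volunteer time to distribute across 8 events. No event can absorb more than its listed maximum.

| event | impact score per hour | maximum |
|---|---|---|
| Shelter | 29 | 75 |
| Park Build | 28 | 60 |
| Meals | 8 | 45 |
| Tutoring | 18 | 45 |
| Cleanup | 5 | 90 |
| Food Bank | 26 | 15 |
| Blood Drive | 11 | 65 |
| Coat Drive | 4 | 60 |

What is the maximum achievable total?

Highest impact score per hour first: Shelter 29 > Park Build 28 > Food Bank 26 > Tutoring 18 > Blood Drive 11 > Meals 8 > Cleanup 5 > Coat Drive 4.
Give Shelter 75 to hit its cap of 75 — 85 left.
Park Build takes 60 to reach its cap of 60 — 25 left.
Give Food Bank 15 to hit its cap of 15 — 10 left.
Tutoring: +10 (room for 45) → 10. Pool exhausted.
Total = 29×75 + 28×60 + 18×10 + 26×15 = 4425.

4425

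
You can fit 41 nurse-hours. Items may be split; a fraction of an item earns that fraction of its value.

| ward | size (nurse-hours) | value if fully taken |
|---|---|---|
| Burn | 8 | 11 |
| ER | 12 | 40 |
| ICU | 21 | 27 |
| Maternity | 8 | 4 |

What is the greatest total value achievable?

78

Rank by value-to-size ratio: ER 40/12≈3.33, Burn 11/8≈1.38, ICU 27/21≈1.29, Maternity 4/8≈0.5.
All 12 nurse-hours of ER fit (value 40) — 29 remain.
All 8 nurse-hours of Burn fit (value 11) — 21 remain.
Take all of ICU (21 nurse-hours, value 27) — 0 nurse-hours left.
Total value = 78.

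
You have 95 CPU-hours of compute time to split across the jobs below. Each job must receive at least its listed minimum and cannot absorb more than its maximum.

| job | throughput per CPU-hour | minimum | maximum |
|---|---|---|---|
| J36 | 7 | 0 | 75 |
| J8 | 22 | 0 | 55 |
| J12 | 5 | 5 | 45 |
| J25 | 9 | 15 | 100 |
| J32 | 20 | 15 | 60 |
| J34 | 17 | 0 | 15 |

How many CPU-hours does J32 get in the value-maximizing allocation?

Meeting every minimum uses 0+0+5+15+15+0 = 35 CPU-hours, leaving 60.
Highest throughput per CPU-hour first: J8 22 > J32 20 > J34 17 > J25 9 > J36 7 > J12 5.
Give J8 55 more to hit its cap of 55 ; 5 left.
J32 has room for 45 more but only 5 remain, so it gets 20.

20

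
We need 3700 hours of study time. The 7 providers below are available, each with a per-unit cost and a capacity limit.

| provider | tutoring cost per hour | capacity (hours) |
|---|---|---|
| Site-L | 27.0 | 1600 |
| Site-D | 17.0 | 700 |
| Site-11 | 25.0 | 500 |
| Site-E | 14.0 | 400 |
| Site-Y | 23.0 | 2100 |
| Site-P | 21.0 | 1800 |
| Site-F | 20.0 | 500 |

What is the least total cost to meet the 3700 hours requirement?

72200

Cheapest first:
Site-E (14.0): use full 400 → 3300 hours to go.
Site-D (17.0): use full 700 → 2600 hours to go.
Site-F at 20.0: take all 500 hours → 2100 still needed.
Take 1800 from Site-P at 21.0 → need 300 more.
Site-Y (23.0): take the remaining 300 → done.
Site-11, Site-L: unused.
Cost = 400×14.0 + 700×17.0 + 500×20.0 + 1800×21.0 + 300×23.0 = 72200.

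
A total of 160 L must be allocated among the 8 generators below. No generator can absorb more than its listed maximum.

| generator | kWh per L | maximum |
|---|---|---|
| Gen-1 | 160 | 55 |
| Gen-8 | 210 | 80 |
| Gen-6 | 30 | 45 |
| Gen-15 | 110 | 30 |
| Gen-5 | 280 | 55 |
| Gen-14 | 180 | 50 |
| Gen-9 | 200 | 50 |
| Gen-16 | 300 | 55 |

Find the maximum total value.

Rank by kWh per L: Gen-16 300 > Gen-5 280 > Gen-8 210 > Gen-9 200 > Gen-14 180 > Gen-1 160 > Gen-15 110 > Gen-6 30.
Gen-16: +55 to 55 (cap) → 105 left.
Give Gen-5 55 to hit its cap of 55 → 50 left.
Only 50 left; Gen-8 takes them to reach 50.
Total = 210×50 + 280×55 + 300×55 = 42400.

42400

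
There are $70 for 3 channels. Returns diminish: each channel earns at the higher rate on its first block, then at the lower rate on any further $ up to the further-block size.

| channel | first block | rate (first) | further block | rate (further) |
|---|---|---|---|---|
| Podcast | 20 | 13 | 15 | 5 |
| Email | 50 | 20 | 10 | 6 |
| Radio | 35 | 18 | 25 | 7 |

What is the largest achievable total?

Treat each block as its own option and order by rate: Email/first 20 > Radio/first 18 > Podcast/first 13 > Radio/second 7 > Email/second 6 > Podcast/second 5.
Email/first (20): +50 — 20 left.
Radio first at 18: only 20 left, fill 20.
Total = 20×50 + 18×20 = 1360.

1360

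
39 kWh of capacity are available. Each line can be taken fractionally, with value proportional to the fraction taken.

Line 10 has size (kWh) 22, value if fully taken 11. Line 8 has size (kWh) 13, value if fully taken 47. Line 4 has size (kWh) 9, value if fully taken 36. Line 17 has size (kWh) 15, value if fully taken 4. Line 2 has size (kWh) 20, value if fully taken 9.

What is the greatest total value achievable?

91.5

Sort by value density: Line 4 36/9≈4, Line 8 47/13≈3.62, Line 10 11/22≈0.5, Line 2 9/20≈0.45, Line 17 4/15≈0.267.
All 9 kWh of Line 4 fit (value 36) ; 30 remain.
Line 8: take in full, 13 kWh for value 47 ; 17 left.
Fill the last 17 kWh with part of Line 10: 17/22 of it earns 8.5.
Total value = 91.5.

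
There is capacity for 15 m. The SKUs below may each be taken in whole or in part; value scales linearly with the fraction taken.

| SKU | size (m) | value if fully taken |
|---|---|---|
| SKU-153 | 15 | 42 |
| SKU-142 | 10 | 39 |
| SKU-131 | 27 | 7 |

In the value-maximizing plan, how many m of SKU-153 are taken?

5

Sort by value density: SKU-142 39/10≈3.9, SKU-153 42/15≈2.8, SKU-131 7/27≈0.259.
All 10 m of SKU-142 fit (value 39) — 5 remain.
Only 5 m remain; take 5/15 of SKU-153 for value 42×5/15 = 14.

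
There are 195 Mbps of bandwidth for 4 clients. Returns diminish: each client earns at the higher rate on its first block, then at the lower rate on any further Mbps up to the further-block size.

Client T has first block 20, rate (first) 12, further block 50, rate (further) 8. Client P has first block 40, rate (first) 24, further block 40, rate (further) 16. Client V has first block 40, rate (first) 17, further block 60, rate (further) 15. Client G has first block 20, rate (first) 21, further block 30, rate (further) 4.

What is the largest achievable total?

Treat each block as its own option and order by rate: Client P/tier1 24 > Client G/tier1 21 > Client V/tier1 17 > Client P/tier2 16 > Client V/tier2 15 > Client T/tier1 12 > Client T/tier2 8 > Client G/tier2 4.
Client P/tier1 (24): +40 ; 155 left.
Client G tier1 at 21: fill all 20 ; 135 left.
Client V/tier1 (17): +40 ; 95 left.
Client P/tier2 (16): +40 ; 55 left.
Client V/tier2: +55 of 60 at 15; pool empty.
Total = 24×40 + 21×20 + 17×40 + 16×40 + 15×55 = 3525.

3525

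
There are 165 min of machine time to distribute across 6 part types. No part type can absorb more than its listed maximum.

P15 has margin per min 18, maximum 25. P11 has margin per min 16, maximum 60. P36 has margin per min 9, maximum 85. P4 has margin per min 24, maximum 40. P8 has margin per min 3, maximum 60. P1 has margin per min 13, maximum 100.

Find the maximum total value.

Rank by margin per min: P4 24 > P15 18 > P11 16 > P1 13 > P36 9 > P8 3.
Give P4 40 to hit its cap of 40 → 125 left.
P15: +25 to 25 (cap) → 100 left.
P11: +60 to 60 (cap) → 40 left.
Only 40 left; P1 takes them to reach 40.
Total = 18×25 + 16×60 + 24×40 + 13×40 = 2890.

2890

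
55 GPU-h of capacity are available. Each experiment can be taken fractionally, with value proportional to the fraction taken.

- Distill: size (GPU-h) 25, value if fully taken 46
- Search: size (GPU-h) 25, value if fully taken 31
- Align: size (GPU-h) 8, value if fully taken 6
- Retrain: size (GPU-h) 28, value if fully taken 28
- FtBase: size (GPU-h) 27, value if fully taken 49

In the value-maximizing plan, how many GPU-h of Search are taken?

Sort by value density: Distill 46/25≈1.84, FtBase 49/27≈1.81, Search 31/25≈1.24, Retrain 28/28≈1, Align 6/8≈0.75.
Distill: take in full, 25 GPU-h for value 46 — 30 left.
All 27 GPU-h of FtBase fit (value 49) — 3 remain.
3 GPU-h left: a 3/25 share of Search gives 31×3/25 = 3.72.

3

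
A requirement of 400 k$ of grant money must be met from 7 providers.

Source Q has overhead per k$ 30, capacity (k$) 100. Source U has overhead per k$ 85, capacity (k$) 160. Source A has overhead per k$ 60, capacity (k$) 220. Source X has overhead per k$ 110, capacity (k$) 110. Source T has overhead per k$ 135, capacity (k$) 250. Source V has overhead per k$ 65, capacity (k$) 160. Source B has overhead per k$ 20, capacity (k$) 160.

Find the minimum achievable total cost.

Fill from the cheapest provider first.
Source B (20): use full 160 — 240 k$ to go.
Source Q (30): use full 100 — 140 k$ to go.
Source A (60): take the remaining 140 — done.
Source V, Source U, Source X, Source T: unused.
Cost = 160×20 + 100×30 + 140×60 = 14600.

14600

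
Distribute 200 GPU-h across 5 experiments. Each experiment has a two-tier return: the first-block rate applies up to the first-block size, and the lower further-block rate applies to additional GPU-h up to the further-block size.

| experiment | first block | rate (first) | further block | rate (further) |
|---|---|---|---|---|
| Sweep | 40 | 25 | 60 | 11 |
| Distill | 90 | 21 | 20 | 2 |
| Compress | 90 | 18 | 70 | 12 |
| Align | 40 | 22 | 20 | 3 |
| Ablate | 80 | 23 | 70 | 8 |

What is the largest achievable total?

Treat each block as its own option and order by rate: Sweep/first 25 > Ablate/first 23 > Align/first 22 > Distill/first 21 > Compress/first 18 > Compress/second 12 > Sweep/second 11 > Ablate/second 8 > Align/second 3 > Distill/second 2.
Fill Sweep first block (40 at 25) → 160 left.
Ablate/first (23): +80 → 80 left.
Align/first (22): +40 → 40 left.
Distill first at 21: only 40 left, fill 40.
Total = 25×40 + 23×80 + 22×40 + 21×40 = 4560.

4560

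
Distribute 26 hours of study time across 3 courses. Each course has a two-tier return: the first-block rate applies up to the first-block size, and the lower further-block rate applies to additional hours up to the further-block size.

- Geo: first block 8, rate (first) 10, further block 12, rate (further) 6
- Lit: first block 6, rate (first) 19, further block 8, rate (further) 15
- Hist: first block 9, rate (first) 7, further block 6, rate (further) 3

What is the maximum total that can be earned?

342

Rank every tier by rate: Lit/first 19 > Lit/second 15 > Geo/first 10 > Hist/first 7 > Geo/second 6 > Hist/second 3.
Lit first at 19: fill all 6 — 20 left.
Fill Lit second block (8 at 15) — 12 left.
Geo/first (10): +8 — 4 left.
Hist/first: +4 of 9 at 7; pool empty.
Total = 19×6 + 15×8 + 10×8 + 7×4 = 342.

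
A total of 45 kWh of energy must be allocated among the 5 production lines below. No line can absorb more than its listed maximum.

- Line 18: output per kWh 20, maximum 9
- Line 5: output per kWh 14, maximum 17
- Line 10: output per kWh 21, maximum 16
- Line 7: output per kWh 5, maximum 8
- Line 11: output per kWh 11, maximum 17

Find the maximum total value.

Rank by output per kWh: Line 10 21 > Line 18 20 > Line 5 14 > Line 11 11 > Line 7 5.
Line 10 takes 16 to reach its cap of 16 → 29 left.
Line 18: +9 to 9 (cap) → 20 left.
Give Line 5 17 to hit its cap of 17 → 3 left.
Only 3 left; Line 11 takes them to reach 3.
Total = 20×9 + 14×17 + 21×16 + 11×3 = 787.

787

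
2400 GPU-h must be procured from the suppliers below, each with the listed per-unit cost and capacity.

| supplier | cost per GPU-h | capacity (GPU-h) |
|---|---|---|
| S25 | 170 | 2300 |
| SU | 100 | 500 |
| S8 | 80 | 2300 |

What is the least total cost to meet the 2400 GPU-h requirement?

194000

Use suppliers in increasing cost order.
S8 (80): use full 2300 → 100 GPU-h to go.
Take 100 from SU at 100 to finish.
S25: unused.
Cost = 2300×80 + 100×100 = 194000.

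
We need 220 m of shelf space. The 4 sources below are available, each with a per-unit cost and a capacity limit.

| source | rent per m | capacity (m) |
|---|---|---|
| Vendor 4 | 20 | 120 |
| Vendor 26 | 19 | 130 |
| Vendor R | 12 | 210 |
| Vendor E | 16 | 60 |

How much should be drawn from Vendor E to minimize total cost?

10

Cheapest first:
Vendor R at 12: take all 210 m — 10 still needed.
Take 10 from Vendor E at 16 to finish.
Vendor 26, Vendor 4: unused.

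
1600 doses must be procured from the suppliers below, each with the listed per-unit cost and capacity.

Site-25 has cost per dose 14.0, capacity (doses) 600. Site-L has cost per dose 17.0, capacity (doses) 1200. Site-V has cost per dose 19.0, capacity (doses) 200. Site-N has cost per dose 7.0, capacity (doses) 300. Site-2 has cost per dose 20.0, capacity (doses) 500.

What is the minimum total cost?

Use suppliers in increasing cost order.
Site-N (7.0): use full 300 — 1300 doses to go.
Site-25 (14.0): use full 600 — 700 doses to go.
Site-L at 17.0: take 700 of its 1200 — requirement met.
Site-V, Site-2: unused.
Cost = 300×7.0 + 600×14.0 + 700×17.0 = 22400.

22400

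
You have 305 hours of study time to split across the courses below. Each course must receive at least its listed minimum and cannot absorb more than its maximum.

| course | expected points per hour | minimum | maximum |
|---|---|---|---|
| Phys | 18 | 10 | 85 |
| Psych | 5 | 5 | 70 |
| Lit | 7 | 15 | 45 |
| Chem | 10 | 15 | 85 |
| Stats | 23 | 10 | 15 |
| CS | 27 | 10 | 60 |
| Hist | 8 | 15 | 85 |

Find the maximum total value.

Meeting every minimum uses 10+5+15+15+10+10+15 = 80 hours, leaving 225.
Rank by expected points per hour: CS 27 > Stats 23 > Phys 18 > Chem 10 > Hist 8 > Lit 7 > Psych 5.
Give CS 50 more to hit its cap of 60 — 175 left.
Give Stats 5 more to hit its cap of 15 — 170 left.
Phys: +75 to 85 (cap) — 95 left.
Chem takes 70 more to reach its cap of 85 — 25 left.
Hist has room for 70 more but only 25 remain, so it gets 40.
Total = 18×85 + 5×5 + 7×15 + 10×85 + 23×15 + 27×60 + 8×40 = 4795.

4795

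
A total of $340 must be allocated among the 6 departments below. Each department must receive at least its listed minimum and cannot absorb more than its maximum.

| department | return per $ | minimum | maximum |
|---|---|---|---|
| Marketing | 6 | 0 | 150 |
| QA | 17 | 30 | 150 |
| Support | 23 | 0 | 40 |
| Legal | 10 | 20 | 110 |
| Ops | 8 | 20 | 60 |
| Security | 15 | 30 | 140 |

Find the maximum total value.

5480

Meeting every minimum uses 0+30+0+20+20+30 = 100 $, leaving 240.
Order the departments by return per $: Support 23 > QA 17 > Security 15 > Legal 10 > Ops 8 > Marketing 6.
Support takes 40 more to reach its cap of 40 → 200 left.
QA: +120 to 150 (cap) → 80 left.
Security: +80 (room for 110) → 110. Pool exhausted.
Total = 17×150 + 23×40 + 10×20 + 8×20 + 15×110 = 5480.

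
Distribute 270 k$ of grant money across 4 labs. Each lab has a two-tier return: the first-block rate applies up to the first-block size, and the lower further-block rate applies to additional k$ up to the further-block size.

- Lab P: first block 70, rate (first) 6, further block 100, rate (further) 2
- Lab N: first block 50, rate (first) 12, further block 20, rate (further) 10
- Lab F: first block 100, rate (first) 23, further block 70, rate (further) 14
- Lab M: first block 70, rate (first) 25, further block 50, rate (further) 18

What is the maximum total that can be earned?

5650

Order all 8 blocks by rate: Lab M/T1 25 > Lab F/T1 23 > Lab M/T2 18 > Lab F/T2 14 > Lab N/T1 12 > Lab N/T2 10 > Lab P/T1 6 > Lab P/T2 2.
Fill Lab M T1 block (70 at 25) ; 200 left.
Fill Lab F T1 block (100 at 23) ; 100 left.
Lab M T2 at 18: fill all 50 ; 50 left.
Lab F/T2: +50 of 70 at 14; pool empty.
Total = 25×70 + 23×100 + 18×50 + 14×50 = 5650.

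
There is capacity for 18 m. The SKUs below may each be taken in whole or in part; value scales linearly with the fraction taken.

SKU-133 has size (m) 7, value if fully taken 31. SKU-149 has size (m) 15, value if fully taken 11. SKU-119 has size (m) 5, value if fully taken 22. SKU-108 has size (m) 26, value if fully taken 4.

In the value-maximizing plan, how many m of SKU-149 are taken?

6

Best value per unit of size first: SKU-133 31/7≈4.43, SKU-119 22/5≈4.4, SKU-149 11/15≈0.733, SKU-108 4/26≈0.154.
Take all of SKU-133 (7 m, value 31) — 11 m left.
All 5 m of SKU-119 fit (value 22) — 6 remain.
6 m left: a 6/15 share of SKU-149 gives 11×6/15 = 4.4.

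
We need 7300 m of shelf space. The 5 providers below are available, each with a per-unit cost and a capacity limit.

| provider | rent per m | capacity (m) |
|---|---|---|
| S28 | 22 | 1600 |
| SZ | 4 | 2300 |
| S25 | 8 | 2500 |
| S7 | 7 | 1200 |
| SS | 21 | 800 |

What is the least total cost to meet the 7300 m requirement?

Use providers in increasing cost order.
SZ (4): use full 2300 ; 5000 m to go.
S7 at 7: take all 1200 m ; 3800 still needed.
S25 at 8: take all 2500 m ; 1300 still needed.
SS (21): use full 800 ; 500 m to go.
Take 500 from S28 at 22 to finish.
Cost = 2300×4 + 1200×7 + 2500×8 + 800×21 + 500×22 = 65400.

65400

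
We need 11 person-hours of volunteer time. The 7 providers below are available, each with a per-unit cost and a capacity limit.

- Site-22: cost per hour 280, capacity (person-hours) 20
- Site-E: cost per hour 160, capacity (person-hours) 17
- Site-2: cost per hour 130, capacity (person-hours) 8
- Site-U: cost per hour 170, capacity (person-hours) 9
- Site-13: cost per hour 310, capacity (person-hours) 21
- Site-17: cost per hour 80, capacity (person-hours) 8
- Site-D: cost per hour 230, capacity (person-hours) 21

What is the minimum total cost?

1030

Fill from the cheapest provider first.
Take 8 from Site-17 at 80 — need 3 more.
Take 3 from Site-2 at 130 to finish.
Site-E, Site-U, Site-D, Site-22, Site-13: unused.
Cost = 8×80 + 3×130 = 1030.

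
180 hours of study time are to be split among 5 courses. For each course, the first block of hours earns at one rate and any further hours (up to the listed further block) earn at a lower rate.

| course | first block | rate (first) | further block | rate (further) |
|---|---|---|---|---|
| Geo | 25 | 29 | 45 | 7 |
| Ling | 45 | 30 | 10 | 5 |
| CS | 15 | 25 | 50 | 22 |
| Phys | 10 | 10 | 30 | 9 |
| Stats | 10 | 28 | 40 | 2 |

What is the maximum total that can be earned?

4155

Order all 10 blocks by rate: Ling/first 30 > Geo/first 29 > Stats/first 28 > CS/first 25 > CS/second 22 > Phys/first 10 > Phys/second 9 > Geo/second 7 > Ling/second 5 > Stats/second 2.
Ling first at 30: fill all 45 — 135 left.
Geo/first (29): +25 — 110 left.
Stats first at 28: fill all 10 — 100 left.
CS/first (25): +15 — 85 left.
Fill CS second block (50 at 22) — 35 left.
Phys first at 10: fill all 10 — 25 left.
25 remain; put them into Phys second at 9.
Total = 30×45 + 29×25 + 28×10 + 25×15 + 22×50 + 10×10 + 9×25 = 4155.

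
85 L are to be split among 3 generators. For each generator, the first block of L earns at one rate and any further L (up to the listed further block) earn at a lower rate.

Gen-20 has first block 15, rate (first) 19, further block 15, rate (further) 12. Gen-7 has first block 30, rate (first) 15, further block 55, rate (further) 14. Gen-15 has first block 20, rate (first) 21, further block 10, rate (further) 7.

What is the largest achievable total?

1435

Rank every tier by rate: Gen-15/tier1 21 > Gen-20/tier1 19 > Gen-7/tier1 15 > Gen-7/tier2 14 > Gen-20/tier2 12 > Gen-15/tier2 7.
Fill Gen-15 tier1 block (20 at 21) → 65 left.
Gen-20/tier1 (19): +15 → 50 left.
Gen-7 tier1 at 15: fill all 30 → 20 left.
Gen-7 tier2 at 14: only 20 left, fill 20.
Total = 21×20 + 19×15 + 15×30 + 14×20 = 1435.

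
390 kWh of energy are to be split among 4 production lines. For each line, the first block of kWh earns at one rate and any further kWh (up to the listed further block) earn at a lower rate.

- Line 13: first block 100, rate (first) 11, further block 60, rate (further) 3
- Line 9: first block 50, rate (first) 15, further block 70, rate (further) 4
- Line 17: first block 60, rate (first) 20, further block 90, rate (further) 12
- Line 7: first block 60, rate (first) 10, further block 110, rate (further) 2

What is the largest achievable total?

Rank every tier by rate: Line 17/T1 20 > Line 9/T1 15 > Line 17/T2 12 > Line 13/T1 11 > Line 7/T1 10 > Line 9/T2 4 > Line 13/T2 3 > Line 7/T2 2.
Line 17 T1 at 20: fill all 60 — 330 left.
Line 9 T1 at 15: fill all 50 — 280 left.
Fill Line 17 T2 block (90 at 12) — 190 left.
Line 13 T1 at 11: fill all 100 — 90 left.
Fill Line 7 T1 block (60 at 10) — 30 left.
Line 9 T2 at 4: only 30 left, fill 30.
Total = 20×60 + 15×50 + 12×90 + 11×100 + 10×60 + 4×30 = 4850.

4850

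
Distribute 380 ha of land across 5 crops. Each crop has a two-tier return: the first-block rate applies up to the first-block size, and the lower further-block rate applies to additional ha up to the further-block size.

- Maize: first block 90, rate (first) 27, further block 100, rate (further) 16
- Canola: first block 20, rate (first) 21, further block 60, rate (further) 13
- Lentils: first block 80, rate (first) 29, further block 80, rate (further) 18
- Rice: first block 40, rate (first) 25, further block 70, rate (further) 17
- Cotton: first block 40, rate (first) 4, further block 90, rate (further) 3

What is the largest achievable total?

8800

Treat each block as its own option and order by rate: Lentils/T1 29 > Maize/T1 27 > Rice/T1 25 > Canola/T1 21 > Lentils/T2 18 > Rice/T2 17 > Maize/T2 16 > Canola/T2 13 > Cotton/T1 4 > Cotton/T2 3.
Fill Lentils T1 block (80 at 29) → 300 left.
Fill Maize T1 block (90 at 27) → 210 left.
Rice T1 at 25: fill all 40 → 170 left.
Canola T1 at 21: fill all 20 → 150 left.
Lentils T2 at 18: fill all 80 → 70 left.
Rice/T2 (17): +70 → 0 left.
Total = 29×80 + 27×90 + 25×40 + 21×20 + 18×80 + 17×70 = 8800.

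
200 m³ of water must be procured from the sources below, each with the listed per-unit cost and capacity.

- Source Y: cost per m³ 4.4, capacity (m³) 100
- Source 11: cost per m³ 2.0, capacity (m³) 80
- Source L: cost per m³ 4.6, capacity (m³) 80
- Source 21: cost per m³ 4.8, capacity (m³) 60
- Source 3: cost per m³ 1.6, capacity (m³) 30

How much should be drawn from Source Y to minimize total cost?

90

Cheapest first:
Take 30 from Source 3 at 1.6 → need 170 more.
Source 11 (2.0): use full 80 → 90 m³ to go.
Take 90 from Source Y at 4.4 to finish.
Source L, Source 21: unused.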